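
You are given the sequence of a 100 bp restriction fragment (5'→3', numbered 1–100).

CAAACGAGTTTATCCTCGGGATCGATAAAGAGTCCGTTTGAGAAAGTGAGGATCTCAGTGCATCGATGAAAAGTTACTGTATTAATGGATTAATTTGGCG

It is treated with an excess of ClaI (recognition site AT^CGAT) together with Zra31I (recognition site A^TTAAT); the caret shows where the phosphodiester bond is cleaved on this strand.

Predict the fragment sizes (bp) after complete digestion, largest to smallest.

41, 22, 18, 11, 8 bp

ClaI sites (ATCGAT) start at positions 21, 62.
ClaI cuts after base 2 of each site, so after positions 22, 63.
Zra31I sites (ATTAAT) start at positions 81, 89.
Zra31I cuts after the first base of each site, so after positions 81, 89.
Combined cut positions: 22, 63, 81, 89.
Linear molecule, 4 cuts → 5 fragments:
  1–22 → 22 bp
  23–63 → 41 bp
  64–81 → 18 bp
  82–89 → 8 bp
  90–100 → 11 bp
Sorted largest to smallest: 41, 22, 18, 11, 8 bp.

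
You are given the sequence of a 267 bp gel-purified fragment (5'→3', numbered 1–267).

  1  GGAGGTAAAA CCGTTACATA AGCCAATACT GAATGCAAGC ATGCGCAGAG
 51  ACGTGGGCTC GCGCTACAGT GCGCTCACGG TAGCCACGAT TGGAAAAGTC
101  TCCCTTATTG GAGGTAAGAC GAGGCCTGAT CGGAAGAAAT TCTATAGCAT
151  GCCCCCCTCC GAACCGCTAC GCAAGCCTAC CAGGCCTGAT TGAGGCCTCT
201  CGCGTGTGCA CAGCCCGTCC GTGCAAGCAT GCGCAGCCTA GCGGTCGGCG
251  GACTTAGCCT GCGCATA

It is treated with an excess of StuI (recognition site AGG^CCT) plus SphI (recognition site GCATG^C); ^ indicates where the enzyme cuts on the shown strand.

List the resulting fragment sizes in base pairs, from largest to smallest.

StuI sites (AGGCCT) start at positions 122, 182, 193.
StuI cuts after base 3 of each site, so after positions 124, 184, 195.
SphI sites (GCATGC) start at positions 39, 147, 227.
SphI cuts after base 5 of each site (before the last base), so after positions 43, 151, 231.
Combined cut positions: 43, 124, 151, 184, 195, 231.
Linear molecule, 6 cuts → 7 fragments:
  1–43 → 43 bp
  44–124 → 81 bp
  125–151 → 27 bp
  152–184 → 33 bp
  185–195 → 11 bp
  196–231 → 36 bp
  232–267 → 36 bp
Sorted largest to smallest: 81, 43, 36, 36, 33, 27, 11 bp.

81, 43, 36, 36, 33, 27, 11 bp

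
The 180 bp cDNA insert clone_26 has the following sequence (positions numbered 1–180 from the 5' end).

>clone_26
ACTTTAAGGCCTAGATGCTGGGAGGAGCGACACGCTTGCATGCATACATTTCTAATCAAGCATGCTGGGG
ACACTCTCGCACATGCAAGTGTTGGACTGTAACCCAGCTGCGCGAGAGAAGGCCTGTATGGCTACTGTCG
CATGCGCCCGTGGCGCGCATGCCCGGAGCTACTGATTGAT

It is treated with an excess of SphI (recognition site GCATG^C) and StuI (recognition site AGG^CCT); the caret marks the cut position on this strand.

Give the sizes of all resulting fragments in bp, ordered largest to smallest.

SphI sites (GCATGC) start at positions 38, 60, 140, 157.
SphI cuts after base 5 of each site (before the last base), so after positions 42, 64, 144, 161.
StuI sites (AGGCCT) start at positions 7, 120.
StuI cuts after base 3 of each site, so after positions 9, 122.
Combined cut positions: 9, 42, 64, 122, 144, 161.
Linear molecule, 6 cuts → 7 fragments:
  1–9 → 9 bp
  10–42 → 33 bp
  43–64 → 22 bp
  65–122 → 58 bp
  123–144 → 22 bp
  145–161 → 17 bp
  162–180 → 19 bp
Sorted largest to smallest: 58, 33, 22, 22, 19, 17, 9 bp.

58, 33, 22, 22, 19, 17, 9 bp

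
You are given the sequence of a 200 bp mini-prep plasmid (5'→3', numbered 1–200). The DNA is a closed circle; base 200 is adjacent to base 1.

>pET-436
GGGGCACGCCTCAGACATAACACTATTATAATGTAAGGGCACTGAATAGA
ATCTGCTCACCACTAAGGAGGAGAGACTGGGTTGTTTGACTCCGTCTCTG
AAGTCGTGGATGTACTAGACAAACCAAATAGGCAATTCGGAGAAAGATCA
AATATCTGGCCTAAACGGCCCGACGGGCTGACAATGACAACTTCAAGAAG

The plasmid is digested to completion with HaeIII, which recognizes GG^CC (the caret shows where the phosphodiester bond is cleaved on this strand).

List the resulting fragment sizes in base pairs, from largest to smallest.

HaeIII sites (GGCC) start at positions 158, 167.
HaeIII cuts after base 2 of each site, so after positions 159, 168.
Circular molecule, 2 cuts → 2 fragments:
  160–168 → 9 bp
  169–200 then 1–159 → 32 + 159 = 191 bp
Sorted largest to smallest: 191, 9 bp.

191, 9 bp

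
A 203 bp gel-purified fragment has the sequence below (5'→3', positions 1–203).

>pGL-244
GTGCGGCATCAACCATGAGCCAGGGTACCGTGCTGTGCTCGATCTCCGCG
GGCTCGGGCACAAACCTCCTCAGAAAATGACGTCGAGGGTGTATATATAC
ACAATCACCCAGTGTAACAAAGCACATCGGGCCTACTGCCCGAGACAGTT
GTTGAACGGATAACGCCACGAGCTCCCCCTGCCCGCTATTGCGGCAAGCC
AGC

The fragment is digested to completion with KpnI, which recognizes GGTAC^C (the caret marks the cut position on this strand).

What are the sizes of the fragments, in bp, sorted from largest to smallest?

The KpnI site (GGTACC) starts at position 24.
KpnI cuts after base 5 of each site (before the last base), so after position 28.
Linear molecule, 1 cut → 2 fragments:
  1–28 → 28 bp
  29–203 → 175 bp
Sorted largest to smallest: 175, 28 bp.

175, 28 bp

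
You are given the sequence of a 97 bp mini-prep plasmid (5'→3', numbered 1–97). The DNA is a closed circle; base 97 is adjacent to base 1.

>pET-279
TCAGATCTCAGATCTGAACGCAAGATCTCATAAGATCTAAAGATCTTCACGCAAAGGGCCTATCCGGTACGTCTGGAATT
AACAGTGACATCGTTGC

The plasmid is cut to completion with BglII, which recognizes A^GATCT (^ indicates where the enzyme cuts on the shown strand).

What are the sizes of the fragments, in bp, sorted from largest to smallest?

59, 13, 10, 8, 7 bp

BglII sites (AGATCT) start at positions 3, 10, 23, 33, 41.
BglII cuts after the first base of each site, so after positions 3, 10, 23, 33, 41.
Circular molecule, 5 cuts → 5 fragments:
  4–10 → 7 bp
  11–23 → 13 bp
  24–33 → 10 bp
  34–41 → 8 bp
  42–97 then 1–3 → 56 + 3 = 59 bp
Sorted largest to smallest: 59, 13, 10, 8, 7 bp.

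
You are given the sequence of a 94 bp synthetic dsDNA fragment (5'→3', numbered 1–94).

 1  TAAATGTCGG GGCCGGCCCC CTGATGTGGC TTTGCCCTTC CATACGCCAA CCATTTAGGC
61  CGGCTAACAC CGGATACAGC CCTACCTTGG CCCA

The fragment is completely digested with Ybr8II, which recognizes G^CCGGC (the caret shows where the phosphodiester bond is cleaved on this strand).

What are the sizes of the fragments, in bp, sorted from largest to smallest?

47, 35, 12 bp

Ybr8II sites (GCCGGC) start at positions 12, 59.
Ybr8II cuts after the first base of each site, so after positions 12, 59.
Linear molecule, 2 cuts → 3 fragments:
  1–12 → 12 bp
  13–59 → 47 bp
  60–94 → 35 bp
Sorted largest to smallest: 47, 35, 12 bp.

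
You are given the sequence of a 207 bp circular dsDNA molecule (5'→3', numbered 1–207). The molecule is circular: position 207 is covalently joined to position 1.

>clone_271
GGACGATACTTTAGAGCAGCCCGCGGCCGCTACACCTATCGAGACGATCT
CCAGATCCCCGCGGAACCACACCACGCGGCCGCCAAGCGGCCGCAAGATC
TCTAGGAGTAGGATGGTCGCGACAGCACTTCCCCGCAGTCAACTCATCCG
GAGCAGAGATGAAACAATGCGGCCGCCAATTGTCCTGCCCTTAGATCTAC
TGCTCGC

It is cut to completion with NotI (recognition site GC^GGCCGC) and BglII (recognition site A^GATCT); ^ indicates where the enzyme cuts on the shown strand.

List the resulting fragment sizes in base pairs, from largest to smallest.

74, 53, 38, 23, 11, 8 bp

NotI sites (GCGGCCGC) start at positions 23, 76, 87, 169.
NotI cuts after base 2 of each site, so after positions 24, 77, 88, 170.
BglII sites (AGATCT) start at positions 96, 193.
BglII cuts after the first base of each site, so after positions 96, 193.
Combined cut positions: 24, 77, 88, 96, 170, 193.
Circular molecule, 6 cuts → 6 fragments:
  25–77 → 53 bp
  78–88 → 11 bp
  89–96 → 8 bp
  97–170 → 74 bp
  171–193 → 23 bp
  194–207 then 1–24 → 14 + 24 = 38 bp
Sorted largest to smallest: 74, 53, 38, 23, 11, 8 bp.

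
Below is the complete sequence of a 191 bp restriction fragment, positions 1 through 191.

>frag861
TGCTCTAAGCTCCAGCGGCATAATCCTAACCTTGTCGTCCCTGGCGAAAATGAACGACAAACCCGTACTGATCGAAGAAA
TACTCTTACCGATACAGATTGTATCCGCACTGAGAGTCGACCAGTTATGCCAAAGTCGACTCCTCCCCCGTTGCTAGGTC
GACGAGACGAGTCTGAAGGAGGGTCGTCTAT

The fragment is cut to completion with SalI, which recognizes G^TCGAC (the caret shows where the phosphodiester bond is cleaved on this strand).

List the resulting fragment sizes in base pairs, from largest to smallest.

116, 33, 23, 19 bp

SalI sites (GTCGAC) start at positions 116, 135, 158.
SalI cuts after the first base of each site, so after positions 116, 135, 158.
Linear molecule, 3 cuts → 4 fragments:
  1–116 → 116 bp
  117–135 → 19 bp
  136–158 → 23 bp
  159–191 → 33 bp
Sorted largest to smallest: 116, 33, 23, 19 bp.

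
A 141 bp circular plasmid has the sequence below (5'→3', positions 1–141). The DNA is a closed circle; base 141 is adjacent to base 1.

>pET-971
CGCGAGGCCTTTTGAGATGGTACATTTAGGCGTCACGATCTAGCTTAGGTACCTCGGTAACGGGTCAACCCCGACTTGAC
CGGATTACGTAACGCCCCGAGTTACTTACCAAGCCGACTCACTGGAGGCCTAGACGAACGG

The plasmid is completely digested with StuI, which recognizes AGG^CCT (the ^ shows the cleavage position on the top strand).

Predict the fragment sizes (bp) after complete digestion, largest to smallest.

121, 20 bp

StuI sites (AGGCCT) start at positions 5, 126.
StuI cuts after base 3 of each site, so after positions 7, 128.
Circular molecule, 2 cuts → 2 fragments:
  8–128 → 121 bp
  129–141 then 1–7 → 13 + 7 = 20 bp
Sorted largest to smallest: 121, 20 bp.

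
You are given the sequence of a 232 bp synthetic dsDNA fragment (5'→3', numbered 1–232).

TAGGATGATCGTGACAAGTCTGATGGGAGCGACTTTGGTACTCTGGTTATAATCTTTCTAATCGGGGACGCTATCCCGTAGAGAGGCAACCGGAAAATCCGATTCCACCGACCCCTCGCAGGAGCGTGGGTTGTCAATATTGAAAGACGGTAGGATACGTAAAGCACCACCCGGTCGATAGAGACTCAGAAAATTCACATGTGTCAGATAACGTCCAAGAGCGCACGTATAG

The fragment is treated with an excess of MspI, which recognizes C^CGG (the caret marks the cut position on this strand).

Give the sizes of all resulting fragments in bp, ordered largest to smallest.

MspI sites (CCGG) start at positions 90, 171.
MspI cuts after the first base of each site, so after positions 90, 171.
Linear molecule, 2 cuts → 3 fragments:
  1–90 → 90 bp
  91–171 → 81 bp
  172–232 → 61 bp
Sorted largest to smallest: 90, 81, 61 bp.

90, 81, 61 bp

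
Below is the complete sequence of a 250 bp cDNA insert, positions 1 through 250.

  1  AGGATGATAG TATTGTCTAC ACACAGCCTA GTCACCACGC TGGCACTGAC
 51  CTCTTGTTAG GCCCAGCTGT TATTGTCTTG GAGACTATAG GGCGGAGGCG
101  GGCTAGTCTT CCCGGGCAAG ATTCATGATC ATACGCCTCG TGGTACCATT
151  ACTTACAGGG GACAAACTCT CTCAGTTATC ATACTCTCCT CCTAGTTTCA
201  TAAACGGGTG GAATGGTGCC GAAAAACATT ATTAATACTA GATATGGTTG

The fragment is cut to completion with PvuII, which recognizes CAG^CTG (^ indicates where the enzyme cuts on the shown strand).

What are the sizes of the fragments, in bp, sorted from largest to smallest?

The PvuII site (CAGCTG) starts at position 64.
PvuII cuts after base 3 of each site, so after position 66.
Linear molecule, 1 cut → 2 fragments:
  1–66 → 66 bp
  67–250 → 184 bp
Sorted largest to smallest: 184, 66 bp.

184, 66 bp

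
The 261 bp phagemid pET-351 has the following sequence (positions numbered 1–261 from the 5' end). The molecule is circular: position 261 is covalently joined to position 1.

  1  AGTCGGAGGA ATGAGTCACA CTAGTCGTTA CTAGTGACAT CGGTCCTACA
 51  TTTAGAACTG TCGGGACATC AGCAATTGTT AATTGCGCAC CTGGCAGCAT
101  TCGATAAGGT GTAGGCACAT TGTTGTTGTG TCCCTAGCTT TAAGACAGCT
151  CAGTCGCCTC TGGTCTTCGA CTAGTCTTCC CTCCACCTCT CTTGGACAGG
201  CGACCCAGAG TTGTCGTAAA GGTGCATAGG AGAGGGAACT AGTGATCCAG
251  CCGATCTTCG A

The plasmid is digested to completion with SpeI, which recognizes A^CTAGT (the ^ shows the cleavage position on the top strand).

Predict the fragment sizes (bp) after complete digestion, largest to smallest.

SpeI sites (ACTAGT) start at positions 20, 30, 170, 238.
SpeI cuts after the first base of each site, so after positions 20, 30, 170, 238.
Circular molecule, 4 cuts → 4 fragments:
  21–30 → 10 bp
  31–170 → 140 bp
  171–238 → 68 bp
  239–261 then 1–20 → 23 + 20 = 43 bp
Sorted largest to smallest: 140, 68, 43, 10 bp.

140, 68, 43, 10 bp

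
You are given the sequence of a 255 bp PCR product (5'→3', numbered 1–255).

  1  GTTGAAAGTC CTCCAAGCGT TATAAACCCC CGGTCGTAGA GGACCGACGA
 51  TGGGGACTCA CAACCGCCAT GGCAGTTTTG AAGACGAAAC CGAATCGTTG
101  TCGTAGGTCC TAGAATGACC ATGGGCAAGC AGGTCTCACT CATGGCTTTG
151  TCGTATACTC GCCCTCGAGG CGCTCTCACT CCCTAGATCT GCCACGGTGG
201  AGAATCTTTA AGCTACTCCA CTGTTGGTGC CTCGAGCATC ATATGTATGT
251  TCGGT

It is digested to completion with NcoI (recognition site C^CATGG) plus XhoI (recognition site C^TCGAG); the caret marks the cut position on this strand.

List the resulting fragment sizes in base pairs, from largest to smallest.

NcoI sites (CCATGG) start at positions 67, 119.
NcoI cuts after the first base of each site, so after positions 67, 119.
XhoI sites (CTCGAG) start at positions 164, 231.
XhoI cuts after the first base of each site, so after positions 164, 231.
Combined cut positions: 67, 119, 164, 231.
Linear molecule, 4 cuts → 5 fragments:
  1–67 → 67 bp
  68–119 → 52 bp
  120–164 → 45 bp
  165–231 → 67 bp
  232–255 → 24 bp
Sorted largest to smallest: 67, 67, 52, 45, 24 bp.

67, 67, 52, 45, 24 bp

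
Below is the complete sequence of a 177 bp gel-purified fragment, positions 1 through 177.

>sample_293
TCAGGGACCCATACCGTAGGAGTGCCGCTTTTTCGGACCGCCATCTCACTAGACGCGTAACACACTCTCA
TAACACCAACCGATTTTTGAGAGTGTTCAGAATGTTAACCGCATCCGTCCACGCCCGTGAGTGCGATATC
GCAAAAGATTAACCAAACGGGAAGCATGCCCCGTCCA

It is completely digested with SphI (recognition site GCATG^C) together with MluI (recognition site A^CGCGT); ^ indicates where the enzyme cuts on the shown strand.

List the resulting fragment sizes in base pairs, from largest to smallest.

The SphI site (GCATGC) starts at position 164.
SphI cuts after base 5 of each site (before the last base), so after position 168.
The MluI site (ACGCGT) starts at position 53.
MluI cuts after the first base of each site, so after position 53.
Combined cut positions: 53, 168.
Linear molecule, 2 cuts → 3 fragments:
  1–53 → 53 bp
  54–168 → 115 bp
  169–177 → 9 bp
Sorted largest to smallest: 115, 53, 9 bp.

115, 53, 9 bp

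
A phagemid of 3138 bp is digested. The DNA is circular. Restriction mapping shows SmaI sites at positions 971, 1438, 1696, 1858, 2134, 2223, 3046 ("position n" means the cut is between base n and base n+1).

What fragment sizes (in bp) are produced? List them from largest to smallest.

Circular molecule, 7 cuts → 7 fragments:
  1438 − 971 = 467 bp
  1696 − 1438 = 258 bp
  1858 − 1696 = 162 bp
  2134 − 1858 = 276 bp
  2223 − 2134 = 89 bp
  3046 − 2223 = 823 bp
  wrap: 3138 − 3046 + 971 = 1063 bp
Sorted largest to smallest: 1063, 823, 467, 276, 258, 162, 89 bp.

1063, 823, 467, 276, 258, 162, 89 bp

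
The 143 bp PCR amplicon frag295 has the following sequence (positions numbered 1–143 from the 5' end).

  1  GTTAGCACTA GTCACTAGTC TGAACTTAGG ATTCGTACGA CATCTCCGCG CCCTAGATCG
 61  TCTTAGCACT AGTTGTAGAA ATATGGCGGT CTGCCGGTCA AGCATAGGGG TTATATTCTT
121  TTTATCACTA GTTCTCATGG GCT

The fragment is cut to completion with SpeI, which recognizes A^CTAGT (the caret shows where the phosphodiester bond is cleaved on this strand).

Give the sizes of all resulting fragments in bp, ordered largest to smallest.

SpeI sites (ACTAGT) start at positions 7, 14, 68, 127.
SpeI cuts after the first base of each site, so after positions 7, 14, 68, 127.
Linear molecule, 4 cuts → 5 fragments:
  1–7 → 7 bp
  8–14 → 7 bp
  15–68 → 54 bp
  69–127 → 59 bp
  128–143 → 16 bp
Sorted largest to smallest: 59, 54, 16, 7, 7 bp.

59, 54, 16, 7, 7 bp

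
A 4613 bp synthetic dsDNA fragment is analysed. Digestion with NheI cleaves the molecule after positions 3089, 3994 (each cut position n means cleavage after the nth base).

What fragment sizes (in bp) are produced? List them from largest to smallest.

Linear molecule, 2 cuts → 3 fragments:
  3089 − 0 = 3089 bp
  3994 − 3089 = 905 bp
  4613 − 3994 = 619 bp
Sorted largest to smallest: 3089, 905, 619 bp.

3089, 905, 619 bp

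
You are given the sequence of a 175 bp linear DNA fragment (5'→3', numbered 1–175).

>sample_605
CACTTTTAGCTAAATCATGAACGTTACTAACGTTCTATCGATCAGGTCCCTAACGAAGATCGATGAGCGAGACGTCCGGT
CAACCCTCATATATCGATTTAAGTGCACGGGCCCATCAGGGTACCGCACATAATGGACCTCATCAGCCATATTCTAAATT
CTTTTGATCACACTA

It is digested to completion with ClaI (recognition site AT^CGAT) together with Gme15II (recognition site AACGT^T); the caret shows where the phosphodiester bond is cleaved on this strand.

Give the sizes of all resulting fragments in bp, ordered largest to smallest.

81, 34, 24, 22, 9, 5 bp

ClaI sites (ATCGAT) start at positions 37, 59, 93.
ClaI cuts after base 2 of each site, so after positions 38, 60, 94.
Gme15II sites (AACGTT) start at positions 20, 29.
Gme15II cuts after base 5 of each site (before the last base), so after positions 24, 33.
Combined cut positions: 24, 33, 38, 60, 94.
Linear molecule, 5 cuts → 6 fragments:
  1–24 → 24 bp
  25–33 → 9 bp
  34–38 → 5 bp
  39–60 → 22 bp
  61–94 → 34 bp
  95–175 → 81 bp
Sorted largest to smallest: 81, 34, 24, 22, 9, 5 bp.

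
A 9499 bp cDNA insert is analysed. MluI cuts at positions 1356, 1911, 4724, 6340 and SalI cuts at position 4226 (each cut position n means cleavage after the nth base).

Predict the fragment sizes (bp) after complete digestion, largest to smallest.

Combined cut positions (sorted): 1356, 1911, 4226, 4724, 6340.
Linear molecule, 5 cuts → 6 fragments:
  1356 − 0 = 1356 bp
  1911 − 1356 = 555 bp
  4226 − 1911 = 2315 bp
  4724 − 4226 = 498 bp
  6340 − 4724 = 1616 bp
  9499 − 6340 = 3159 bp
Sorted largest to smallest: 3159, 2315, 1616, 1356, 555, 498 bp.

3159, 2315, 1616, 1356, 555, 498 bp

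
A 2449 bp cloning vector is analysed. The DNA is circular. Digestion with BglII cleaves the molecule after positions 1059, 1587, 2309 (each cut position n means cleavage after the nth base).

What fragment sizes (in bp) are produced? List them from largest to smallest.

Circular molecule, 3 cuts → 3 fragments:
  1587 − 1059 = 528 bp
  2309 − 1587 = 722 bp
  wrap: 2449 − 2309 + 1059 = 1199 bp
Sorted largest to smallest: 1199, 722, 528 bp.

1199, 722, 528 bp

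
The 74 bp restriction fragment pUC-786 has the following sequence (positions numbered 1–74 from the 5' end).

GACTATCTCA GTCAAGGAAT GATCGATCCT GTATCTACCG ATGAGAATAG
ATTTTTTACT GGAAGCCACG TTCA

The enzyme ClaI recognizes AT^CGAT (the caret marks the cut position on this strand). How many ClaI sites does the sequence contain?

ATCGAT occurs starting at position 22.
ClaI cuts at 1 site.

1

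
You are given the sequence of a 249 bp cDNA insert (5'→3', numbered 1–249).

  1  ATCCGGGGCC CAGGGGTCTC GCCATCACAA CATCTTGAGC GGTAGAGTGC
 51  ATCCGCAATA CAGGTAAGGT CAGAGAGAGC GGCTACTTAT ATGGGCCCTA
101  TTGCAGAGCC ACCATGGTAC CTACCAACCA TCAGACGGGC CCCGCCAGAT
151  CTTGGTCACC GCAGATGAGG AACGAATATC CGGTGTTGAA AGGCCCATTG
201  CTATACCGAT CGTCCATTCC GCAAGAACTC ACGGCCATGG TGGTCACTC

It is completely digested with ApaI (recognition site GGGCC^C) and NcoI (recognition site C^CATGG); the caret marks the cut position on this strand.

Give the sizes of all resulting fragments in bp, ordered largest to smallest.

ApaI sites (GGGCCC) start at positions 6, 93, 137.
ApaI cuts after base 5 of each site (before the last base), so after positions 10, 97, 141.
NcoI sites (CCATGG) start at positions 112, 235.
NcoI cuts after the first base of each site, so after positions 112, 235.
Combined cut positions: 10, 97, 112, 141, 235.
Linear molecule, 5 cuts → 6 fragments:
  1–10 → 10 bp
  11–97 → 87 bp
  98–112 → 15 bp
  113–141 → 29 bp
  142–235 → 94 bp
  236–249 → 14 bp
Sorted largest to smallest: 94, 87, 29, 15, 14, 10 bp.

94, 87, 29, 15, 14, 10 bp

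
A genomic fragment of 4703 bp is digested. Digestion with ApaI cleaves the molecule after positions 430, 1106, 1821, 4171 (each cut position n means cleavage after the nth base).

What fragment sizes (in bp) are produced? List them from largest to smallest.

Linear molecule, 4 cuts → 5 fragments:
  430 − 0 = 430 bp
  1106 − 430 = 676 bp
  1821 − 1106 = 715 bp
  4171 − 1821 = 2350 bp
  4703 − 4171 = 532 bp
Sorted largest to smallest: 2350, 715, 676, 532, 430 bp.

2350, 715, 676, 532, 430 bp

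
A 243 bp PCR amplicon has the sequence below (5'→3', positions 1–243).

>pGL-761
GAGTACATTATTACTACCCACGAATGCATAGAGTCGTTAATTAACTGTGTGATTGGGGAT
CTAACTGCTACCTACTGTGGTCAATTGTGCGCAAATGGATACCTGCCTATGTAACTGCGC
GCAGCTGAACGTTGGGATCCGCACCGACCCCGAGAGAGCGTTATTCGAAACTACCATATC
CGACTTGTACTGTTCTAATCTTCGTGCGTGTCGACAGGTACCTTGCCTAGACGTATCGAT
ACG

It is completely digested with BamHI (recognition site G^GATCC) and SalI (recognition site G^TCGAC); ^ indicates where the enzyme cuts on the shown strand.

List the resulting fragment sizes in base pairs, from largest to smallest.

135, 75, 33 bp

The BamHI site (GGATCC) starts at position 135.
BamHI cuts after the first base of each site, so after position 135.
The SalI site (GTCGAC) starts at position 210.
SalI cuts after the first base of each site, so after position 210.
Combined cut positions: 135, 210.
Linear molecule, 2 cuts → 3 fragments:
  1–135 → 135 bp
  136–210 → 75 bp
  211–243 → 33 bp
Sorted largest to smallest: 135, 75, 33 bp.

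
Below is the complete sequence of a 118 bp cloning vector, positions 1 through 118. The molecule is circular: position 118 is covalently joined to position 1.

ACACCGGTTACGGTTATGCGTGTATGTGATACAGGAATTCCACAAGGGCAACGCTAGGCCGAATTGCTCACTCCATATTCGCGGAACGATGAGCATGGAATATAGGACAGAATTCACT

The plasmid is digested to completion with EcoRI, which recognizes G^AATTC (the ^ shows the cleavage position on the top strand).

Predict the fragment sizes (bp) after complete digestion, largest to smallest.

EcoRI sites (GAATTC) start at positions 35, 110.
EcoRI cuts after the first base of each site, so after positions 35, 110.
Circular molecule, 2 cuts → 2 fragments:
  36–110 → 75 bp
  111–118 then 1–35 → 8 + 35 = 43 bp
Sorted largest to smallest: 75, 43 bp.

75, 43 bp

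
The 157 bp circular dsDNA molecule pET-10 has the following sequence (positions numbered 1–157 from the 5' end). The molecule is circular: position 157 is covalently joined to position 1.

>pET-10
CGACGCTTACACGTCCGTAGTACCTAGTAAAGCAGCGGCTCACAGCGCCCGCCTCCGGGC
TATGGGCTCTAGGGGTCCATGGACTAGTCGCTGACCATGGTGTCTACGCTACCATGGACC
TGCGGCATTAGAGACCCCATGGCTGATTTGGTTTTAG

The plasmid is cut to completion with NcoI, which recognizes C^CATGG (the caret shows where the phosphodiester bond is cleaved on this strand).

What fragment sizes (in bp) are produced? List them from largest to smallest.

97, 25, 18, 17 bp

NcoI sites (CCATGG) start at positions 77, 95, 112, 137.
NcoI cuts after the first base of each site, so after positions 77, 95, 112, 137.
Circular molecule, 4 cuts → 4 fragments:
  78–95 → 18 bp
  96–112 → 17 bp
  113–137 → 25 bp
  138–157 then 1–77 → 20 + 77 = 97 bp
Sorted largest to smallest: 97, 25, 18, 17 bp.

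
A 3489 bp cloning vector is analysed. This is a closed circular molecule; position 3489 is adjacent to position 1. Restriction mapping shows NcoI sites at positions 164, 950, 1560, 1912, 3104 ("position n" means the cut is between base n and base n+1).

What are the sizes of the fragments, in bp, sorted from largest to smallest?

Circular molecule, 5 cuts → 5 fragments:
  950 − 164 = 786 bp
  1560 − 950 = 610 bp
  1912 − 1560 = 352 bp
  3104 − 1912 = 1192 bp
  wrap: 3489 − 3104 + 164 = 549 bp
Sorted largest to smallest: 1192, 786, 610, 549, 352 bp.

1192, 786, 610, 549, 352 bp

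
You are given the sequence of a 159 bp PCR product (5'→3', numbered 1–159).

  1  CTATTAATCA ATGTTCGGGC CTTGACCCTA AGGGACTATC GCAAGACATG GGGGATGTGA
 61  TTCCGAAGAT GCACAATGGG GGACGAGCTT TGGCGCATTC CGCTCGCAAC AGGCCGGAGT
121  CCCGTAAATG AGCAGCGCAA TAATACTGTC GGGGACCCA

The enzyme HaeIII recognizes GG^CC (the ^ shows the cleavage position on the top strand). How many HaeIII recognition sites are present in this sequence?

GGCC occurs starting at positions 18, 112.
HaeIII cuts at 2 sites.

2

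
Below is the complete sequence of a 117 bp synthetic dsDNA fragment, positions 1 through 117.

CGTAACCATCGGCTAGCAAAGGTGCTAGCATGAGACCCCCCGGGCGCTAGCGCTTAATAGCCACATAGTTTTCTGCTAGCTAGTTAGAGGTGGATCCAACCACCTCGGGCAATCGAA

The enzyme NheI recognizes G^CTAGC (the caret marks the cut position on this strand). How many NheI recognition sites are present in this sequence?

4

GCTAGC occurs starting at positions 12, 24, 46, 75.
NheI cuts at 4 sites.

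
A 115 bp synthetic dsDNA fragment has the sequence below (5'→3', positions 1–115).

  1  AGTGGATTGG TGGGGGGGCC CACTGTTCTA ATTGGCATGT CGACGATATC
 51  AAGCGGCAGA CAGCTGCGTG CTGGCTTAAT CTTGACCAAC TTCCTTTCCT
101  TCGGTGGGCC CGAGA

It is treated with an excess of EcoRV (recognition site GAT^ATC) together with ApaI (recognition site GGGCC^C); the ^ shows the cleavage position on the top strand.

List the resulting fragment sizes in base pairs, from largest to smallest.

The EcoRV site (GATATC) starts at position 45.
EcoRV cuts after base 3 of each site, so after position 47.
ApaI sites (GGGCCC) start at positions 16, 106.
ApaI cuts after base 5 of each site (before the last base), so after positions 20, 110.
Combined cut positions: 20, 47, 110.
Linear molecule, 3 cuts → 4 fragments:
  1–20 → 20 bp
  21–47 → 27 bp
  48–110 → 63 bp
  111–115 → 5 bp
Sorted largest to smallest: 63, 27, 20, 5 bp.

63, 27, 20, 5 bp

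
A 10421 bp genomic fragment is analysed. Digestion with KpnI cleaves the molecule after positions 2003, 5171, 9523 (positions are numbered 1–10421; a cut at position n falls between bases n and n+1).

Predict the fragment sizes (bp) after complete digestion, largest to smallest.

Linear molecule, 3 cuts → 4 fragments:
  2003 − 0 = 2003 bp
  5171 − 2003 = 3168 bp
  9523 − 5171 = 4352 bp
  10421 − 9523 = 898 bp
Sorted largest to smallest: 4352, 3168, 2003, 898 bp.

4352, 3168, 2003, 898 bp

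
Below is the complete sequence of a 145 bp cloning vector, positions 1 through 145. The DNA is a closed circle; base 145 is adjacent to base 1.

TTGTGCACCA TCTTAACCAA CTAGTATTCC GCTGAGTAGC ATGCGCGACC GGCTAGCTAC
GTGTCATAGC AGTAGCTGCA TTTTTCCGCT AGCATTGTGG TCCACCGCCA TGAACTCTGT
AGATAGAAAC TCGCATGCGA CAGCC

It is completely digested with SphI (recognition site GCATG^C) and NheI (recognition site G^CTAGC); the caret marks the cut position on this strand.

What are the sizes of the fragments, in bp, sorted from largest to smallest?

51, 49, 36, 9 bp

SphI sites (GCATGC) start at positions 39, 133.
SphI cuts after base 5 of each site (before the last base), so after positions 43, 137.
NheI sites (GCTAGC) start at positions 52, 88.
NheI cuts after the first base of each site, so after positions 52, 88.
Combined cut positions: 43, 52, 88, 137.
Circular molecule, 4 cuts → 4 fragments:
  44–52 → 9 bp
  53–88 → 36 bp
  89–137 → 49 bp
  138–145 then 1–43 → 8 + 43 = 51 bp
Sorted largest to smallest: 51, 49, 36, 9 bp.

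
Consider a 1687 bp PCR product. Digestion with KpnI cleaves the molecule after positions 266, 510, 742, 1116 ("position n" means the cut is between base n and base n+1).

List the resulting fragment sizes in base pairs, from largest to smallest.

571, 374, 266, 244, 232 bp

Linear molecule, 4 cuts → 5 fragments:
  266 − 0 = 266 bp
  510 − 266 = 244 bp
  742 − 510 = 232 bp
  1116 − 742 = 374 bp
  1687 − 1116 = 571 bp
Sorted largest to smallest: 571, 374, 266, 244, 232 bp.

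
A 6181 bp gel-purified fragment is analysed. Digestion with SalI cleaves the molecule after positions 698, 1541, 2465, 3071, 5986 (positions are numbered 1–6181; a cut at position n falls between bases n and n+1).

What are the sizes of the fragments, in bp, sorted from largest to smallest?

2915, 924, 843, 698, 606, 195 bp

Linear molecule, 5 cuts → 6 fragments:
  698 − 0 = 698 bp
  1541 − 698 = 843 bp
  2465 − 1541 = 924 bp
  3071 − 2465 = 606 bp
  5986 − 3071 = 2915 bp
  6181 − 5986 = 195 bp
Sorted largest to smallest: 2915, 924, 843, 698, 606, 195 bp.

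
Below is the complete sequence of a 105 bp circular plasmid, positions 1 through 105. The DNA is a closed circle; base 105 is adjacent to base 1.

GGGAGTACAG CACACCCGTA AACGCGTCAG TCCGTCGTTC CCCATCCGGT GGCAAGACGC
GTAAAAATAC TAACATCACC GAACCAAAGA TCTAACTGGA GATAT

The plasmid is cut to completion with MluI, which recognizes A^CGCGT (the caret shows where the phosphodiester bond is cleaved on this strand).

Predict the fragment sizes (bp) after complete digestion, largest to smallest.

70, 35 bp

MluI sites (ACGCGT) start at positions 22, 57.
MluI cuts after the first base of each site, so after positions 22, 57.
Circular molecule, 2 cuts → 2 fragments:
  23–57 → 35 bp
  58–105 then 1–22 → 48 + 22 = 70 bp
Sorted largest to smallest: 70, 35 bp.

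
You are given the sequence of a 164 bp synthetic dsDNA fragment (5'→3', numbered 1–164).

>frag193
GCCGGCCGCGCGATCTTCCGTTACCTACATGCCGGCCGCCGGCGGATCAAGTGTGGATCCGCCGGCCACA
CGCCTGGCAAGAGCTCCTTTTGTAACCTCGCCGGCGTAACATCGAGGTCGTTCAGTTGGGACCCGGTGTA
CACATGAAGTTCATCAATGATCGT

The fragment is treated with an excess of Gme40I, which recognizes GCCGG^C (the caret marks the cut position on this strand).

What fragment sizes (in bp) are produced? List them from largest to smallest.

Gme40I sites (GCCGGC) start at positions 1, 31, 38, 61, 100.
Gme40I cuts after base 5 of each site (before the last base), so after positions 5, 35, 42, 65, 104.
Linear molecule, 5 cuts → 6 fragments:
  1–5 → 5 bp
  6–35 → 30 bp
  36–42 → 7 bp
  43–65 → 23 bp
  66–104 → 39 bp
  105–164 → 60 bp
Sorted largest to smallest: 60, 39, 30, 23, 7, 5 bp.

60, 39, 30, 23, 7, 5 bp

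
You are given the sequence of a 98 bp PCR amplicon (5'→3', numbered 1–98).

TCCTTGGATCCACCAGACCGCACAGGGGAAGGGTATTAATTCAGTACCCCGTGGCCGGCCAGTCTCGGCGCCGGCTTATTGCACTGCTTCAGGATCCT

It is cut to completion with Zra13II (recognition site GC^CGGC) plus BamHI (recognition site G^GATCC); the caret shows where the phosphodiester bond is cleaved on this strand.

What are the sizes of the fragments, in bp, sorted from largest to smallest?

Zra13II sites (GCCGGC) start at positions 54, 70.
Zra13II cuts after base 2 of each site, so after positions 55, 71.
BamHI sites (GGATCC) start at positions 6, 92.
BamHI cuts after the first base of each site, so after positions 6, 92.
Combined cut positions: 6, 55, 71, 92.
Linear molecule, 4 cuts → 5 fragments:
  1–6 → 6 bp
  7–55 → 49 bp
  56–71 → 16 bp
  72–92 → 21 bp
  93–98 → 6 bp
Sorted largest to smallest: 49, 21, 16, 6, 6 bp.

49, 21, 16, 6, 6 bp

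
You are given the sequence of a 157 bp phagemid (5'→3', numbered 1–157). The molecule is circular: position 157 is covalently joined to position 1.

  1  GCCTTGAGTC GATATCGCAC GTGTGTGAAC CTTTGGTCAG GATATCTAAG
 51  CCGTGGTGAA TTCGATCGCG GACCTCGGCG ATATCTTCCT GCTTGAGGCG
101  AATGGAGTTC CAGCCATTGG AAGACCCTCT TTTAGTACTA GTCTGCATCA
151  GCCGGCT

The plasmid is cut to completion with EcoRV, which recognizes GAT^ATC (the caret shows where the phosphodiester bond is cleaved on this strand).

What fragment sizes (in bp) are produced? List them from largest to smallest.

EcoRV sites (GATATC) start at positions 11, 41, 80.
EcoRV cuts after base 3 of each site, so after positions 13, 43, 82.
Circular molecule, 3 cuts → 3 fragments:
  14–43 → 30 bp
  44–82 → 39 bp
  83–157 then 1–13 → 75 + 13 = 88 bp
Sorted largest to smallest: 88, 39, 30 bp.

88, 39, 30 bp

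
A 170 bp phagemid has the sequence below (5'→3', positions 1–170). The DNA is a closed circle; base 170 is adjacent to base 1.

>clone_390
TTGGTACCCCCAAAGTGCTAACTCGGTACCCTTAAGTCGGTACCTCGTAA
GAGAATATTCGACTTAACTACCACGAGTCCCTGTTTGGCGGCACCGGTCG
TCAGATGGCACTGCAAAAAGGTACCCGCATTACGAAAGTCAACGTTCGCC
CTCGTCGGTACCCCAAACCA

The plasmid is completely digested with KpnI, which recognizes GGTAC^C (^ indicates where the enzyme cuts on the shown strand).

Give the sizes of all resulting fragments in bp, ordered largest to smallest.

81, 37, 22, 16, 14 bp

KpnI sites (GGTACC) start at positions 3, 25, 39, 120, 157.
KpnI cuts after base 5 of each site (before the last base), so after positions 7, 29, 43, 124, 161.
Circular molecule, 5 cuts → 5 fragments:
  8–29 → 22 bp
  30–43 → 14 bp
  44–124 → 81 bp
  125–161 → 37 bp
  162–170 then 1–7 → 9 + 7 = 16 bp
Sorted largest to smallest: 81, 37, 22, 16, 14 bp.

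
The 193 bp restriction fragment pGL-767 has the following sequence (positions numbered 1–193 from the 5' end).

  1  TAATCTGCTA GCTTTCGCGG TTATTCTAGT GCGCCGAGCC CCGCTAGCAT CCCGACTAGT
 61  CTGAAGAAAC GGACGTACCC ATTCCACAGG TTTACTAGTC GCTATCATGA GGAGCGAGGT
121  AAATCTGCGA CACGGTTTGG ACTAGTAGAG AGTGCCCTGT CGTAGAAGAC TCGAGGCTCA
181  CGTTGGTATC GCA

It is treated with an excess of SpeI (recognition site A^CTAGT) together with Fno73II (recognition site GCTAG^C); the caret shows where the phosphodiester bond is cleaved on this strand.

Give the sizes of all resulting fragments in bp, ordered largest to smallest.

52, 47, 39, 36, 11, 8 bp

SpeI sites (ACTAGT) start at positions 55, 94, 141.
SpeI cuts after the first base of each site, so after positions 55, 94, 141.
Fno73II sites (GCTAGC) start at positions 7, 43.
Fno73II cuts after base 5 of each site (before the last base), so after positions 11, 47.
Combined cut positions: 11, 47, 55, 94, 141.
Linear molecule, 5 cuts → 6 fragments:
  1–11 → 11 bp
  12–47 → 36 bp
  48–55 → 8 bp
  56–94 → 39 bp
  95–141 → 47 bp
  142–193 → 52 bp
Sorted largest to smallest: 52, 47, 39, 36, 11, 8 bp.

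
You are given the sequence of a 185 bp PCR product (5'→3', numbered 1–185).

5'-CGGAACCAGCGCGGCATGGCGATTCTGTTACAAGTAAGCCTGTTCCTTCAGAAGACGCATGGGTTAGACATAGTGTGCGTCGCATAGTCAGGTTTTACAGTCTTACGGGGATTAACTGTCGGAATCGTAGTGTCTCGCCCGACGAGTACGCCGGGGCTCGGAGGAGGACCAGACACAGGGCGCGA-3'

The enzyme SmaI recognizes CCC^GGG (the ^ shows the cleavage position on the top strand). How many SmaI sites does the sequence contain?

No occurrence of CCCGGG is present in the sequence.
SmaI does not cut: 0 sites.

0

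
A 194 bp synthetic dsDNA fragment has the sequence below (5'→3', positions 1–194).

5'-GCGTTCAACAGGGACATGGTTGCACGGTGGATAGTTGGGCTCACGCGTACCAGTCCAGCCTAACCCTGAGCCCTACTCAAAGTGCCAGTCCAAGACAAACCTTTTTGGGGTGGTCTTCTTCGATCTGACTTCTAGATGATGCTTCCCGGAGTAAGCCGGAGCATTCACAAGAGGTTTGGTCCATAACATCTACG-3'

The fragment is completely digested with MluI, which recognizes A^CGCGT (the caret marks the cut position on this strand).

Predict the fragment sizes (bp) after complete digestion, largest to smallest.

The MluI site (ACGCGT) starts at position 43.
MluI cuts after the first base of each site, so after position 43.
Linear molecule, 1 cut → 2 fragments:
  1–43 → 43 bp
  44–194 → 151 bp
Sorted largest to smallest: 151, 43 bp.

151, 43 bp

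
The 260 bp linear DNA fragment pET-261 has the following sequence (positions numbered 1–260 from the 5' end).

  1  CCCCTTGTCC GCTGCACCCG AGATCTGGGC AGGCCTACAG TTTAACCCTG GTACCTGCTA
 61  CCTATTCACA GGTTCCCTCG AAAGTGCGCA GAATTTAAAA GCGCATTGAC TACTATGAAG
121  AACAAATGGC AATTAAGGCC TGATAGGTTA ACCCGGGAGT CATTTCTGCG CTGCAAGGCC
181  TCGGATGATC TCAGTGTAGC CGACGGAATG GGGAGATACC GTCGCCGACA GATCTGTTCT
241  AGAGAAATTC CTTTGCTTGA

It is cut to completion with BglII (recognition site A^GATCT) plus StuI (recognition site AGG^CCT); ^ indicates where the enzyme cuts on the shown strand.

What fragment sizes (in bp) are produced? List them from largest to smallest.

BglII sites (AGATCT) start at positions 21, 230.
BglII cuts after the first base of each site, so after positions 21, 230.
StuI sites (AGGCCT) start at positions 31, 136, 176.
StuI cuts after base 3 of each site, so after positions 33, 138, 178.
Combined cut positions: 21, 33, 138, 178, 230.
Linear molecule, 5 cuts → 6 fragments:
  1–21 → 21 bp
  22–33 → 12 bp
  34–138 → 105 bp
  139–178 → 40 bp
  179–230 → 52 bp
  231–260 → 30 bp
Sorted largest to smallest: 105, 52, 40, 30, 21, 12 bp.

105, 52, 40, 30, 21, 12 bp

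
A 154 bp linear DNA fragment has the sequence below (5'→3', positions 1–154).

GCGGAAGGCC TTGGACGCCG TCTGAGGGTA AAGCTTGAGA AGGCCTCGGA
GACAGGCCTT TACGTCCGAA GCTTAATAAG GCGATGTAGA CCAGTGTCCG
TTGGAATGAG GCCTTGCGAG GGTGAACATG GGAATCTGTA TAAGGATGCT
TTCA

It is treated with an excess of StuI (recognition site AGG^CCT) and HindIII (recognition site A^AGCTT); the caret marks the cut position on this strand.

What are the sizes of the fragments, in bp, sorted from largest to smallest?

StuI sites (AGGCCT) start at positions 6, 41, 54, 109.
StuI cuts after base 3 of each site, so after positions 8, 43, 56, 111.
HindIII sites (AAGCTT) start at positions 31, 69.
HindIII cuts after the first base of each site, so after positions 31, 69.
Combined cut positions: 8, 31, 43, 56, 69, 111.
Linear molecule, 6 cuts → 7 fragments:
  1–8 → 8 bp
  9–31 → 23 bp
  32–43 → 12 bp
  44–56 → 13 bp
  57–69 → 13 bp
  70–111 → 42 bp
  112–154 → 43 bp
Sorted largest to smallest: 43, 42, 23, 13, 13, 12, 8 bp.

43, 42, 23, 13, 13, 12, 8 bp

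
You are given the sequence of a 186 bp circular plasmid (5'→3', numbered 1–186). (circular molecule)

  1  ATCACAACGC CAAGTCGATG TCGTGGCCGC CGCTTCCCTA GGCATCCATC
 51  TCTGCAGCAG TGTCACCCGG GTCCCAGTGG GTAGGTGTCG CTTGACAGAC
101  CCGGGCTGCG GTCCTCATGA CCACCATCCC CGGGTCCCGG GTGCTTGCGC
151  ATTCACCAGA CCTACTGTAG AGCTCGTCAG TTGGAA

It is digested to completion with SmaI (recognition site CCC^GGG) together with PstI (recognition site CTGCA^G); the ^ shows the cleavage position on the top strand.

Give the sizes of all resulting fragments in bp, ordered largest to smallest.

104, 34, 29, 12, 7 bp

SmaI sites (CCCGGG) start at positions 66, 100, 129, 136.
SmaI cuts after base 3 of each site, so after positions 68, 102, 131, 138.
The PstI site (CTGCAG) starts at position 52.
PstI cuts after base 5 of each site (before the last base), so after position 56.
Combined cut positions: 56, 68, 102, 131, 138.
Circular molecule, 5 cuts → 5 fragments:
  57–68 → 12 bp
  69–102 → 34 bp
  103–131 → 29 bp
  132–138 → 7 bp
  139–186 then 1–56 → 48 + 56 = 104 bp
Sorted largest to smallest: 104, 34, 29, 12, 7 bp.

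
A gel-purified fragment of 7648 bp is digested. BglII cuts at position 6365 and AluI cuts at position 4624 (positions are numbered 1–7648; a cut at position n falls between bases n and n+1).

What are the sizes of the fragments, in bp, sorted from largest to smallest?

4624, 1741, 1283 bp

Combined cut positions (sorted): 4624, 6365.
Linear molecule, 2 cuts → 3 fragments:
  4624 − 0 = 4624 bp
  6365 − 4624 = 1741 bp
  7648 − 6365 = 1283 bp
Sorted largest to smallest: 4624, 1741, 1283 bp.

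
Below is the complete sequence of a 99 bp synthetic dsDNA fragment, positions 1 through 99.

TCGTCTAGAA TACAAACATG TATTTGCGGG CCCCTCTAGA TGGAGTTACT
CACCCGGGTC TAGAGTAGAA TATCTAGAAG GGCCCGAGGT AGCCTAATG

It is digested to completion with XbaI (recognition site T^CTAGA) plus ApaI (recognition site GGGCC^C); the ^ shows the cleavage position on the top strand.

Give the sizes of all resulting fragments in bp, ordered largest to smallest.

28, 24, 15, 14, 11, 4, 3 bp

XbaI sites (TCTAGA) start at positions 4, 35, 59, 73.
XbaI cuts after the first base of each site, so after positions 4, 35, 59, 73.
ApaI sites (GGGCCC) start at positions 28, 80.
ApaI cuts after base 5 of each site (before the last base), so after positions 32, 84.
Combined cut positions: 4, 32, 35, 59, 73, 84.
Linear molecule, 6 cuts → 7 fragments:
  1–4 → 4 bp
  5–32 → 28 bp
  33–35 → 3 bp
  36–59 → 24 bp
  60–73 → 14 bp
  74–84 → 11 bp
  85–99 → 15 bp
Sorted largest to smallest: 28, 24, 15, 14, 11, 4, 3 bp.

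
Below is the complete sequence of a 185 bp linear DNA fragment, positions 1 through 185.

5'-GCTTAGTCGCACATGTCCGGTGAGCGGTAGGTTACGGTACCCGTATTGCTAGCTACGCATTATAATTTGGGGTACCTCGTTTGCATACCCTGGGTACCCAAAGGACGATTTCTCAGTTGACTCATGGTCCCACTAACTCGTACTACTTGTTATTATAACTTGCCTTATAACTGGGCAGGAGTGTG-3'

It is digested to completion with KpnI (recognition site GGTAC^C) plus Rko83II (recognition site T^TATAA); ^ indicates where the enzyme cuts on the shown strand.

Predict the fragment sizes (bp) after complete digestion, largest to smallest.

KpnI sites (GGTACC) start at positions 36, 71, 93.
KpnI cuts after base 5 of each site (before the last base), so after positions 40, 75, 97.
Rko83II sites (TTATAA) start at positions 60, 153, 165.
Rko83II cuts after the first base of each site, so after positions 60, 153, 165.
Combined cut positions: 40, 60, 75, 97, 153, 165.
Linear molecule, 6 cuts → 7 fragments:
  1–40 → 40 bp
  41–60 → 20 bp
  61–75 → 15 bp
  76–97 → 22 bp
  98–153 → 56 bp
  154–165 → 12 bp
  166–185 → 20 bp
Sorted largest to smallest: 56, 40, 22, 20, 20, 15, 12 bp.

56, 40, 22, 20, 20, 15, 12 bp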